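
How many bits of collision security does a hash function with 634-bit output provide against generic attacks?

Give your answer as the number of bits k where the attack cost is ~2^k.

Step 1: The hash has a 634-bit output.
Step 2: Collision resistance means it should be infeasible to find any x != y with h(x) = h(y).
By the birthday bound, a generic collision search succeeds after about sqrt(2^634) = 2^(634/2) = 2^317 evaluations.
Step 3: Security level = 317 bits.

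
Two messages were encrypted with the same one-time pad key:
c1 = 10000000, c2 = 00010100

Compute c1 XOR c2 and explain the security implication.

Step 1: c1 XOR c2 = (m1 XOR k) XOR (m2 XOR k).
Step 2: By XOR associativity/commutativity: = m1 XOR m2 XOR k XOR k = m1 XOR m2.
Step 3: 10000000 XOR 00010100 = 10010100 = 148.
Step 4: The key cancels out! An attacker learns m1 XOR m2 = 148, revealing the relationship between plaintexts.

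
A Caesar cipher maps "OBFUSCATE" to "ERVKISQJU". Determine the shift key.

Step 1: Compare first letters: O (position 14) -> E (position 4).
Step 2: Shift = (4 - 14) mod 26 = 16.
The shift value is 16.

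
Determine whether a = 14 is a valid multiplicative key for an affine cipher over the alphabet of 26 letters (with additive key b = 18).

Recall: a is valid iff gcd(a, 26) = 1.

Step 1: Compute gcd(14, 26).
Step 2: gcd(14, 26) = 2.
Since gcd = 2 != 1, 14 shares a common factor with 26, so it cannot be used.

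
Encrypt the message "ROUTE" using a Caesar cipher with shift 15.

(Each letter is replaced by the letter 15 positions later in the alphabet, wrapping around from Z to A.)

Step 1: For each letter, shift forward by 15 positions (mod 26).
  R (position 17) -> position (17+15) mod 26 = 6 -> G
  O (position 14) -> position (14+15) mod 26 = 3 -> D
  U (position 20) -> position (20+15) mod 26 = 9 -> J
  T (position 19) -> position (19+15) mod 26 = 8 -> I
  E (position 4) -> position (4+15) mod 26 = 19 -> T
Result: GDJIT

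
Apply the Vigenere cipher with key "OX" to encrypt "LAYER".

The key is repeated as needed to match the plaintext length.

Step 1: Repeat key to match plaintext length:
  Plaintext: LAYER
  Key:       OXOXO
Step 2: Encrypt each letter:
  L(11) + O(14) = (11+14) mod 26 = 25 = Z
  A(0) + X(23) = (0+23) mod 26 = 23 = X
  Y(24) + O(14) = (24+14) mod 26 = 12 = M
  E(4) + X(23) = (4+23) mod 26 = 1 = B
  R(17) + O(14) = (17+14) mod 26 = 5 = F
Ciphertext: ZXMBF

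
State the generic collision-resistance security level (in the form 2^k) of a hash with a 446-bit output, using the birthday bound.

Step 1: The birthday paradox gives collision probability ~50% after sqrt(2^n) = 2^(n/2) hashes.
Step 2: For 446-bit output: 2^(446/2) = 2^223.
Step 3: Approximately 2^223 hash computations needed.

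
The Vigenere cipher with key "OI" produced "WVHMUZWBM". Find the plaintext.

Step 1: Extend key: OIOIOIOIO
Step 2: Decrypt each letter (c - k) mod 26:
  W(22) - O(14) = (22-14) mod 26 = 8 = I
  V(21) - I(8) = (21-8) mod 26 = 13 = N
  H(7) - O(14) = (7-14) mod 26 = 19 = T
  M(12) - I(8) = (12-8) mod 26 = 4 = E
  U(20) - O(14) = (20-14) mod 26 = 6 = G
  Z(25) - I(8) = (25-8) mod 26 = 17 = R
  W(22) - O(14) = (22-14) mod 26 = 8 = I
  B(1) - I(8) = (1-8) mod 26 = 19 = T
  M(12) - O(14) = (12-14) mod 26 = 24 = Y
Plaintext: INTEGRITY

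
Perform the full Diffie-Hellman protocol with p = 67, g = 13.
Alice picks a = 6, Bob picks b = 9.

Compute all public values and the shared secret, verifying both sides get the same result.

Step 1: A = g^a mod p = 13^6 mod 67 = 62.
Step 2: B = g^b mod p = 13^9 mod 67 = 3.
Step 3: Alice computes s = B^a mod p = 3^6 mod 67 = 59.
Step 4: Bob computes s = A^b mod p = 62^9 mod 67 = 59.
Both sides agree: shared secret = 59.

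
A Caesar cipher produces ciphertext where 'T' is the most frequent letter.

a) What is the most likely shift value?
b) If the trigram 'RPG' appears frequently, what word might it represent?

Step 1: In English, 'E' is the most frequent letter (12.7%).
Step 2: The most frequent ciphertext letter is 'T' (position 19).
Step 3: Shift = (19 - 4) mod 26 = 15.
Step 4: Decrypt 'RPG' by shifting back 15:
  R -> C
  P -> A
  G -> R
Step 5: 'RPG' decrypts to 'CAR'.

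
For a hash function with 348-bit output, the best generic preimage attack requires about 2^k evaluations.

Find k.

Step 1: The hash has a 348-bit output.
Step 2: Preimage resistance means: given a digest h(x), it should be infeasible to find any input that hashes to it.
With a 348-bit output there are 2^348 possible digests, so a generic brute-force preimage search costs about 2^348 evaluations.
Step 3: Security level = 348 bits.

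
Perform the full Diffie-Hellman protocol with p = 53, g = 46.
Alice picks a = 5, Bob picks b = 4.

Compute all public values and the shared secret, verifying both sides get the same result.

Step 1: A = g^a mod p = 46^5 mod 53 = 47.
Step 2: B = g^b mod p = 46^4 mod 53 = 16.
Step 3: Alice computes s = B^a mod p = 16^5 mod 53 = 24.
Step 4: Bob computes s = A^b mod p = 47^4 mod 53 = 24.
Both sides agree: shared secret = 24.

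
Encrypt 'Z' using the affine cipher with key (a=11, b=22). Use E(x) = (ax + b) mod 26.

Step 1: Convert 'Z' to number: x = 25.
Step 2: E(25) = (11 * 25 + 22) mod 26 = 297 mod 26 = 11.
Step 3: Convert 11 back to letter: L.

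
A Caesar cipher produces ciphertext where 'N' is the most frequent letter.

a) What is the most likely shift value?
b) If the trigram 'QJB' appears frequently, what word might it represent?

Step 1: In English, 'E' is the most frequent letter (12.7%).
Step 2: The most frequent ciphertext letter is 'N' (position 13).
Step 3: Shift = (13 - 4) mod 26 = 9.
Step 4: Decrypt 'QJB' by shifting back 9:
  Q -> H
  J -> A
  B -> S
Step 5: 'QJB' decrypts to 'HAS'.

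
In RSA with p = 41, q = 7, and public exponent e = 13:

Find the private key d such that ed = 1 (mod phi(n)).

Step 1: n = 41 * 7 = 287.
Step 2: phi(n) = 40 * 6 = 240.
Step 3: Find d such that 13 * d = 1 (mod 240).
Step 4: d = 13^(-1) mod 240 = 37.
Verification: 13 * 37 = 481 = 2 * 240 + 1.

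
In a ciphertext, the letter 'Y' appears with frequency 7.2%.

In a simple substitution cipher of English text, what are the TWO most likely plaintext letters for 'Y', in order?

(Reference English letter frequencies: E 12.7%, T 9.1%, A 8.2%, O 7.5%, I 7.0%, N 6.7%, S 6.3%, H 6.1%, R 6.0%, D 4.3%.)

Step 1: Observed frequency of 'Y' is 7.2%.
Step 2: Compute distances to each reference frequency and sort:
  I (7.0%): difference = 0.2% <-- BEST
  O (7.5%): difference = 0.3% <-- RUNNER-UP
  N (6.7%): difference = 0.5%
  S (6.3%): difference = 0.9%
  A (8.2%): difference = 1.0%
Step 3: Most likely is 'I' (7.0%, diff 0.2%); second most likely is 'O' (7.5%, diff 0.3%).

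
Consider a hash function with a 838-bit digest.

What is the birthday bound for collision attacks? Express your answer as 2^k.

Step 1: The birthday paradox gives collision probability ~50% after sqrt(2^n) = 2^(n/2) hashes.
Step 2: For 838-bit output: 2^(838/2) = 2^419.
Step 3: Approximately 2^419 hash computations needed.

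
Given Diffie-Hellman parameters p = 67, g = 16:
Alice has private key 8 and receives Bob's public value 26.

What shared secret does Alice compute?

Step 1: s = B^a mod p = 26^8 mod 67.
  26^1 mod 67 = 26
  26^2 mod 67 = (26 * 26) mod 67 = 6
  26^3 mod 67 = (6 * 26) mod 67 = 22
  26^4 mod 67 = (22 * 26) mod 67 = 36
  26^5 mod 67 = (36 * 26) mod 67 = 65
  26^6 mod 67 = (65 * 26) mod 67 = 15
  26^7 mod 67 = (15 * 26) mod 67 = 55
  26^8 mod 67 = (55 * 26) mod 67 = 23
Result: shared secret = 23.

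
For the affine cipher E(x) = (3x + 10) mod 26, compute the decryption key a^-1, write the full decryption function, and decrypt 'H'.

Step 1: Find a^-1, the modular inverse of 3 mod 26.
Step 2: We need 3 * a^-1 = 1 (mod 26).
Step 3: 3 * 9 = 27 = 1 * 26 + 1, so a^-1 = 9.
Step 4: D(y) = 9(y - 10) mod 26.
Step 5: Apply to 'H' (y = 7): D(7) = 9 * (7 - 10) mod 26 = 9 * -3 mod 26 = 25 -> 'Z'.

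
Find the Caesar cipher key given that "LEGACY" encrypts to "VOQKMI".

Step 1: Compare first letters: L (position 11) -> V (position 21).
Step 2: Shift = (21 - 11) mod 26 = 10.
The shift value is 10.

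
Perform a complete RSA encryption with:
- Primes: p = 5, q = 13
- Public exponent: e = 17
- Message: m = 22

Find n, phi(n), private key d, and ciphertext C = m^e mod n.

Step 1: n = 5 * 13 = 65.
Step 2: phi(n) = (5-1)(13-1) = 4 * 12 = 48.
Step 3: Find d = 17^(-1) mod 48 = 17.
  Verify: 17 * 17 = 289 = 1 (mod 48).
Step 4: C = 22^17 mod 65 = 42.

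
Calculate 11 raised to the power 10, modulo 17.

Step 1: Compute 11^10 mod 17 step by step, reducing modulo 17 at each step.
  11^1 mod 17 = 11
  11^2 mod 17 = (11 * 11) mod 17 = 2
  11^3 mod 17 = (2 * 11) mod 17 = 5
  11^4 mod 17 = (5 * 11) mod 17 = 4
  11^5 mod 17 = (4 * 11) mod 17 = 10
  11^6 mod 17 = (10 * 11) mod 17 = 8
  11^7 mod 17 = (8 * 11) mod 17 = 3
  11^8 mod 17 = (3 * 11) mod 17 = 16
  11^9 mod 17 = (16 * 11) mod 17 = 6
  11^10 mod 17 = (6 * 11) mod 17 = 15
Step 2: Result = 15.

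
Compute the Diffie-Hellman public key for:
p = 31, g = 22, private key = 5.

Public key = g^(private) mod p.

Step 1: A = g^a mod p = 22^5 mod 31.
  22^1 mod 31 = 22
  22^2 mod 31 = (22 * 22) mod 31 = 19
  22^3 mod 31 = (19 * 22) mod 31 = 15
  22^4 mod 31 = (15 * 22) mod 31 = 20
  22^5 mod 31 = (20 * 22) mod 31 = 6
Result: A = 6.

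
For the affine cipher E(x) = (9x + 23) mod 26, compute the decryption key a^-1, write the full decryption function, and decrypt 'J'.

Step 1: Find a^-1, the modular inverse of 9 mod 26.
Step 2: We need 9 * a^-1 = 1 (mod 26).
Step 3: 9 * 3 = 27 = 1 * 26 + 1, so a^-1 = 3.
Step 4: D(y) = 3(y - 23) mod 26.
Step 5: Apply to 'J' (y = 9): D(9) = 3 * (9 - 23) mod 26 = 3 * -14 mod 26 = 10 -> 'K'.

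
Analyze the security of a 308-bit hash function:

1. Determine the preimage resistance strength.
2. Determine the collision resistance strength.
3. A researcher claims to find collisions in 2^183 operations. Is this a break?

Step 1: Preimage resistance requires brute-force of 2^308 operations.
Step 2: Collision resistance (birthday bound) = 2^(308/2) = 2^154.
Step 3: The claimed attack costs 2^183 operations.
Step 4: Since 2^183 >= 2^154, the claimed attack is no faster than the generic birthday attack, so this does not break collision resistance.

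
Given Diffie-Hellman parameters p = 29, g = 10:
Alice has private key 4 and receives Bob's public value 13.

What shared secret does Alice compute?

Step 1: s = B^a mod p = 13^4 mod 29.
  13^1 mod 29 = 13
  13^2 mod 29 = (13 * 13) mod 29 = 24
  13^3 mod 29 = (24 * 13) mod 29 = 22
  13^4 mod 29 = (22 * 13) mod 29 = 25
Result: shared secret = 25.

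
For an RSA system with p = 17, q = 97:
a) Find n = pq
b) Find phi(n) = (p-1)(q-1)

Step 1: n = p * q = 17 * 97 = 1649.
Step 2: phi(n) = (p-1)(q-1) = 16 * 96 = 1536.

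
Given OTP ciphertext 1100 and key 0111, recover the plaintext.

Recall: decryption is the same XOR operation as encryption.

Step 1: XOR ciphertext with key:
  Ciphertext: 1100
  Key:        0111
  XOR:        1011
Step 2: Plaintext = 1011 = 11 in decimal.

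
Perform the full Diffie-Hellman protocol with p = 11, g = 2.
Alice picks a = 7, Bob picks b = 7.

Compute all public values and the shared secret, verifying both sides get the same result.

Step 1: A = g^a mod p = 2^7 mod 11 = 7.
Step 2: B = g^b mod p = 2^7 mod 11 = 7.
Step 3: Alice computes s = B^a mod p = 7^7 mod 11 = 6.
Step 4: Bob computes s = A^b mod p = 7^7 mod 11 = 6.
Both sides agree: shared secret = 6.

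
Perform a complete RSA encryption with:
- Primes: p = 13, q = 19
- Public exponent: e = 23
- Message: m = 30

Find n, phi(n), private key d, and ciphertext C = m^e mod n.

Step 1: n = 13 * 19 = 247.
Step 2: phi(n) = (13-1)(19-1) = 12 * 18 = 216.
Step 3: Find d = 23^(-1) mod 216 = 47.
  Verify: 23 * 47 = 1081 = 1 (mod 216).
Step 4: C = 30^23 mod 247 = 140.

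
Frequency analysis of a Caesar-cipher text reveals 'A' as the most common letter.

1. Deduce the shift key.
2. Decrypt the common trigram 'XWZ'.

Step 1: In English, 'E' is the most frequent letter (12.7%).
Step 2: The most frequent ciphertext letter is 'A' (position 0).
Step 3: Shift = (0 - 4) mod 26 = 22.
Step 4: Decrypt 'XWZ' by shifting back 22:
  X -> B
  W -> A
  Z -> D
Step 5: 'XWZ' decrypts to 'BAD'.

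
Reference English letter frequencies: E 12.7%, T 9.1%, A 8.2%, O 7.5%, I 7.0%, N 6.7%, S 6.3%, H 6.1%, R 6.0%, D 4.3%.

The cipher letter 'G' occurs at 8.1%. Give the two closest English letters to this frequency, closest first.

Step 1: Observed frequency of 'G' is 8.1%.
Step 2: Compute distances to each reference frequency and sort:
  A (8.2%): difference = 0.1% <-- BEST
  O (7.5%): difference = 0.6% <-- RUNNER-UP
  T (9.1%): difference = 1.0%
  I (7.0%): difference = 1.1%
  N (6.7%): difference = 1.4%
Step 3: Most likely is 'A' (8.2%, diff 0.1%); second most likely is 'O' (7.5%, diff 0.6%).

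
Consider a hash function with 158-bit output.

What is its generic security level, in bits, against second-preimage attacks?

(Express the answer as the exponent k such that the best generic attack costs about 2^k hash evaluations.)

Step 1: The hash has a 158-bit output.
Step 2: Second-preimage resistance means: given a specific input x, it should be infeasible to find a different y with h(y) = h(x).
With a 158-bit output, a generic search for a second preimage costs about 2^158 evaluations (each trial matches the fixed target with probability 2^-158).
Step 3: Security level = 158 bits.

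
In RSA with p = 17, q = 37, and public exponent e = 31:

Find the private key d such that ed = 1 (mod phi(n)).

Step 1: n = 17 * 37 = 629.
Step 2: phi(n) = 16 * 36 = 576.
Step 3: Find d such that 31 * d = 1 (mod 576).
Step 4: d = 31^(-1) mod 576 = 223.
Verification: 31 * 223 = 6913 = 12 * 576 + 1.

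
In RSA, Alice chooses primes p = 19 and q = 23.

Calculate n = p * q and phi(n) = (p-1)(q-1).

Step 1: n = p * q = 19 * 23 = 437.
Step 2: phi(n) = (p-1)(q-1) = 18 * 22 = 396.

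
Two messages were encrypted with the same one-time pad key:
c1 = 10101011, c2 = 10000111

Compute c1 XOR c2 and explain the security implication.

Step 1: c1 XOR c2 = (m1 XOR k) XOR (m2 XOR k).
Step 2: By XOR associativity/commutativity: = m1 XOR m2 XOR k XOR k = m1 XOR m2.
Step 3: 10101011 XOR 10000111 = 00101100 = 44.
Step 4: The key cancels out! An attacker learns m1 XOR m2 = 44, revealing the relationship between plaintexts.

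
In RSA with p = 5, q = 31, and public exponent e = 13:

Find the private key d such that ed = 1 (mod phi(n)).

Step 1: n = 5 * 31 = 155.
Step 2: phi(n) = 4 * 30 = 120.
Step 3: Find d such that 13 * d = 1 (mod 120).
Step 4: d = 13^(-1) mod 120 = 37.
Verification: 13 * 37 = 481 = 4 * 120 + 1.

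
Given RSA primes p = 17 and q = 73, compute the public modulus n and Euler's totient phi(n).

Step 1: n = p * q = 17 * 73 = 1241.
Step 2: phi(n) = (p-1)(q-1) = 16 * 72 = 1152.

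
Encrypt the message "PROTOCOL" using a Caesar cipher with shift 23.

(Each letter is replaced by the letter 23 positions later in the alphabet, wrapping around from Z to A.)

Step 1: For each letter, shift forward by 23 positions (mod 26).
  P (position 15) -> position (15+23) mod 26 = 12 -> M
  R (position 17) -> position (17+23) mod 26 = 14 -> O
  O (position 14) -> position (14+23) mod 26 = 11 -> L
  T (position 19) -> position (19+23) mod 26 = 16 -> Q
  O (position 14) -> position (14+23) mod 26 = 11 -> L
  C (position 2) -> position (2+23) mod 26 = 25 -> Z
  O (position 14) -> position (14+23) mod 26 = 11 -> L
  L (position 11) -> position (11+23) mod 26 = 8 -> I
Result: MOLQLZLI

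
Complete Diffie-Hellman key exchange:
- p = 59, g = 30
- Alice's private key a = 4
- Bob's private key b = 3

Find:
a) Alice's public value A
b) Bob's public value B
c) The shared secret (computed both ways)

Step 1: A = g^a mod p = 30^4 mod 59 = 48.
Step 2: B = g^b mod p = 30^3 mod 59 = 37.
Step 3: Alice computes s = B^a mod p = 37^4 mod 59 = 26.
Step 4: Bob computes s = A^b mod p = 48^3 mod 59 = 26.
Both sides agree: shared secret = 26.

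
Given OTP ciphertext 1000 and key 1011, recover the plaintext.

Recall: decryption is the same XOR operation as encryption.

Step 1: XOR ciphertext with key:
  Ciphertext: 1000
  Key:        1011
  XOR:        0011
Step 2: Plaintext = 0011 = 3 in decimal.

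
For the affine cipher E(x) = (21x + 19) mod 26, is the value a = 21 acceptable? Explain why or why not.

Step 1: Compute gcd(21, 26).
Step 2: gcd(21, 26) = 1.
Since gcd = 1, 21 is coprime with 26, so it is a valid key.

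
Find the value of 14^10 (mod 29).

Step 1: Compute 14^10 mod 29 step by step, reducing modulo 29 at each step.
  14^1 mod 29 = 14
  14^2 mod 29 = (14 * 14) mod 29 = 22
  14^3 mod 29 = (22 * 14) mod 29 = 18
  14^4 mod 29 = (18 * 14) mod 29 = 20
  14^5 mod 29 = (20 * 14) mod 29 = 19
  14^6 mod 29 = (19 * 14) mod 29 = 5
  14^7 mod 29 = (5 * 14) mod 29 = 12
  14^8 mod 29 = (12 * 14) mod 29 = 23
  14^9 mod 29 = (23 * 14) mod 29 = 3
  14^10 mod 29 = (3 * 14) mod 29 = 13
Step 2: Result = 13.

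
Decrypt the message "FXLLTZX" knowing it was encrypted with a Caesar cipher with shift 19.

Step 1: Reverse the shift by subtracting 19 from each letter position.
  F (position 5) -> position (5-19) mod 26 = 12 -> M
  X (position 23) -> position (23-19) mod 26 = 4 -> E
  L (position 11) -> position (11-19) mod 26 = 18 -> S
  L (position 11) -> position (11-19) mod 26 = 18 -> S
  T (position 19) -> position (19-19) mod 26 = 0 -> A
  Z (position 25) -> position (25-19) mod 26 = 6 -> G
  X (position 23) -> position (23-19) mod 26 = 4 -> E
Decrypted message: MESSAGE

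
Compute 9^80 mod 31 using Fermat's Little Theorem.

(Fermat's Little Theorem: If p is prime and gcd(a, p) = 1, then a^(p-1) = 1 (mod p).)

Step 1: Since 31 is prime, by Fermat's Little Theorem: 9^30 = 1 (mod 31).
Step 2: Reduce exponent: 80 mod 30 = 20.
Step 3: So 9^80 = 9^20 (mod 31).
Step 4: 9^20 mod 31 = 25.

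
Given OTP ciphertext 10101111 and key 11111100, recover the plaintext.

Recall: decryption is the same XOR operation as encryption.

Step 1: XOR ciphertext with key:
  Ciphertext: 10101111
  Key:        11111100
  XOR:        01010011
Step 2: Plaintext = 01010011 = 83 in decimal.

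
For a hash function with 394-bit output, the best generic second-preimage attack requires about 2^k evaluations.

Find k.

Step 1: The hash has a 394-bit output.
Step 2: Second-preimage resistance means: given a specific input x, it should be infeasible to find a different y with h(y) = h(x).
With a 394-bit output, a generic search for a second preimage costs about 2^394 evaluations (each trial matches the fixed target with probability 2^-394).
Step 3: Security level = 394 bits.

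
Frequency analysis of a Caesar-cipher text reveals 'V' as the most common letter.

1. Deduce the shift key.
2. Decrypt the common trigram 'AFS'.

Step 1: In English, 'E' is the most frequent letter (12.7%).
Step 2: The most frequent ciphertext letter is 'V' (position 21).
Step 3: Shift = (21 - 4) mod 26 = 17.
Step 4: Decrypt 'AFS' by shifting back 17:
  A -> J
  F -> O
  S -> B
Step 5: 'AFS' decrypts to 'JOB'.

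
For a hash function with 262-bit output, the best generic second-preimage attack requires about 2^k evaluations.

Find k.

Step 1: The hash has a 262-bit output.
Step 2: Second-preimage resistance means: given a specific input x, it should be infeasible to find a different y with h(y) = h(x).
With a 262-bit output, a generic search for a second preimage costs about 2^262 evaluations (each trial matches the fixed target with probability 2^-262).
Step 3: Security level = 262 bits.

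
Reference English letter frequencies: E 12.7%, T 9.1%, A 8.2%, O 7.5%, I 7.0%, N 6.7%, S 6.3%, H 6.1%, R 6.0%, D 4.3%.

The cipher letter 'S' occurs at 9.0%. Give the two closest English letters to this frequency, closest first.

Step 1: Observed frequency of 'S' is 9.0%.
Step 2: Compute distances to each reference frequency and sort:
  T (9.1%): difference = 0.1% <-- BEST
  A (8.2%): difference = 0.8% <-- RUNNER-UP
  O (7.5%): difference = 1.5%
  I (7.0%): difference = 2.0%
  N (6.7%): difference = 2.3%
Step 3: Most likely is 'T' (9.1%, diff 0.1%); second most likely is 'A' (8.2%, diff 0.8%).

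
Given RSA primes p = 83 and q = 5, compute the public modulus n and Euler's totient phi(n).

Step 1: n = p * q = 83 * 5 = 415.
Step 2: phi(n) = (p-1)(q-1) = 82 * 4 = 328.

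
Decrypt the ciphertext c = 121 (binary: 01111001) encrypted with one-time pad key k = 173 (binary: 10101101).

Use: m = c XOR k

Step 1: XOR ciphertext with key:
  Ciphertext: 01111001
  Key:        10101101
  XOR:        11010100
Step 2: Plaintext = 11010100 = 212 in decimal.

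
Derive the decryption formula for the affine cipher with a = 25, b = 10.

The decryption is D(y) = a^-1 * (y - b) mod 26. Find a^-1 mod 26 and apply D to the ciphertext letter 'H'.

Step 1: Find a^-1, the modular inverse of 25 mod 26.
Step 2: We need 25 * a^-1 = 1 (mod 26).
Step 3: 25 * 25 = 625 = 24 * 26 + 1, so a^-1 = 25.
Step 4: D(y) = 25(y - 10) mod 26.
Step 5: Apply to 'H' (y = 7): D(7) = 25 * (7 - 10) mod 26 = 25 * -3 mod 26 = 3 -> 'D'.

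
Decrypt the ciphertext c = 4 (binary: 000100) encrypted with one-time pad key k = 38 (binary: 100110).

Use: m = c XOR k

Step 1: XOR ciphertext with key:
  Ciphertext: 000100
  Key:        100110
  XOR:        100010
Step 2: Plaintext = 100010 = 34 in decimal.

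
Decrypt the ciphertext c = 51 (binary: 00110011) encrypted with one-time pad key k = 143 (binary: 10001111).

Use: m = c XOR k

Step 1: XOR ciphertext with key:
  Ciphertext: 00110011
  Key:        10001111
  XOR:        10111100
Step 2: Plaintext = 10111100 = 188 in decimal.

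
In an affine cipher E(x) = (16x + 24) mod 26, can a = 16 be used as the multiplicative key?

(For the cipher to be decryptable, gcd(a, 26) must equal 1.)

Step 1: Compute gcd(16, 26).
Step 2: gcd(16, 26) = 2.
Since gcd = 2 != 1, 16 shares a common factor with 26, so it cannot be used.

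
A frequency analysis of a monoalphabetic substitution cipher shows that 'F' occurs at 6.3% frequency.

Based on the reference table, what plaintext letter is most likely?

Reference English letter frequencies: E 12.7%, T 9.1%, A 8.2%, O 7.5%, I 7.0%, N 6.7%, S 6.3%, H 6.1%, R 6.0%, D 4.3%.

Step 1: The observed frequency is 6.3%.
Step 2: Compare with English frequencies:
  E: 12.7% (difference: 6.4%)
  T: 9.1% (difference: 2.8%)
  A: 8.2% (difference: 1.9%)
  O: 7.5% (difference: 1.2%)
  I: 7.0% (difference: 0.7%)
  N: 6.7% (difference: 0.4%)
  S: 6.3% (difference: 0.0%) <-- closest
  H: 6.1% (difference: 0.2%)
  R: 6.0% (difference: 0.3%)
  D: 4.3% (difference: 2.0%)
Step 3: 'F' most likely represents 'S' (frequency 6.3%).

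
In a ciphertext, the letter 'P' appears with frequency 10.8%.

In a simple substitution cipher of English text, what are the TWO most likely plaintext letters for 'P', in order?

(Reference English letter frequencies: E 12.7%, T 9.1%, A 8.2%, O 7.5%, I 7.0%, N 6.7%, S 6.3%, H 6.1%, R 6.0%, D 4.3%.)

Step 1: Observed frequency of 'P' is 10.8%.
Step 2: Compute distances to each reference frequency and sort:
  T (9.1%): difference = 1.7% <-- BEST
  E (12.7%): difference = 1.9% <-- RUNNER-UP
  A (8.2%): difference = 2.6%
  O (7.5%): difference = 3.3%
  I (7.0%): difference = 3.8%
Step 3: Most likely is 'T' (9.1%, diff 1.7%); second most likely is 'E' (12.7%, diff 1.9%).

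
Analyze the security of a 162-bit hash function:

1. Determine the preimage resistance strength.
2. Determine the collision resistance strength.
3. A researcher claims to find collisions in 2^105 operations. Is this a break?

Step 1: Preimage resistance requires brute-force of 2^162 operations.
Step 2: Collision resistance (birthday bound) = 2^(162/2) = 2^81.
Step 3: The claimed attack costs 2^105 operations.
Step 4: Since 2^105 >= 2^81, the claimed attack is no faster than the generic birthday attack, so this does not break collision resistance.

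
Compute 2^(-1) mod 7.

Step 1: We need x such that 2 * x = 1 (mod 7).
Step 2: Using the extended Euclidean algorithm or trial:
  2 * 4 = 8 = 1 * 7 + 1.
Step 3: Since 8 mod 7 = 1, the inverse is x = 4.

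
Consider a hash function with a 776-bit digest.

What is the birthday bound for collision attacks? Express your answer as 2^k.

Step 1: The birthday paradox gives collision probability ~50% after sqrt(2^n) = 2^(n/2) hashes.
Step 2: For 776-bit output: 2^(776/2) = 2^388.
Step 3: Approximately 2^388 hash computations needed.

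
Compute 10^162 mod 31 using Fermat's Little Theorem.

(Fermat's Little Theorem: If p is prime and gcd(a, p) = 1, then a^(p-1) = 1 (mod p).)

Step 1: Since 31 is prime, by Fermat's Little Theorem: 10^30 = 1 (mod 31).
Step 2: Reduce exponent: 162 mod 30 = 12.
Step 3: So 10^162 = 10^12 (mod 31).
Step 4: 10^12 mod 31 = 4.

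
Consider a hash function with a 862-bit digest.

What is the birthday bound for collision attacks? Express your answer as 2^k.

Step 1: The birthday paradox gives collision probability ~50% after sqrt(2^n) = 2^(n/2) hashes.
Step 2: For 862-bit output: 2^(862/2) = 2^431.
Step 3: Approximately 2^431 hash computations needed.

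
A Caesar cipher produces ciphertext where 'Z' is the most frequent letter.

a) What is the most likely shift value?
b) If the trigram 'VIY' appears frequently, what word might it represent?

Step 1: In English, 'E' is the most frequent letter (12.7%).
Step 2: The most frequent ciphertext letter is 'Z' (position 25).
Step 3: Shift = (25 - 4) mod 26 = 21.
Step 4: Decrypt 'VIY' by shifting back 21:
  V -> A
  I -> N
  Y -> D
Step 5: 'VIY' decrypts to 'AND'.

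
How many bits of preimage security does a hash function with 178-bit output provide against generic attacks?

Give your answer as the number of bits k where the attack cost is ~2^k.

Step 1: The hash has a 178-bit output.
Step 2: Preimage resistance means: given a digest h(x), it should be infeasible to find any input that hashes to it.
With a 178-bit output there are 2^178 possible digests, so a generic brute-force preimage search costs about 2^178 evaluations.
Step 3: Security level = 178 bits.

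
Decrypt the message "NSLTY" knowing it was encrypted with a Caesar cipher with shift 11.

Step 1: Reverse the shift by subtracting 11 from each letter position.
  N (position 13) -> position (13-11) mod 26 = 2 -> C
  S (position 18) -> position (18-11) mod 26 = 7 -> H
  L (position 11) -> position (11-11) mod 26 = 0 -> A
  T (position 19) -> position (19-11) mod 26 = 8 -> I
  Y (position 24) -> position (24-11) mod 26 = 13 -> N
Decrypted message: CHAIN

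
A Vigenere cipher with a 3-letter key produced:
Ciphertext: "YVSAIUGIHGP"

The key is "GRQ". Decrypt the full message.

Step 1: Key 'GRQ' has length 3. Extended key: GRQGRQGRQGR
Step 2: Decrypt each position:
  Y(24) - G(6) = 18 = S
  V(21) - R(17) = 4 = E
  S(18) - Q(16) = 2 = C
  A(0) - G(6) = 20 = U
  I(8) - R(17) = 17 = R
  U(20) - Q(16) = 4 = E
  G(6) - G(6) = 0 = A
  I(8) - R(17) = 17 = R
  H(7) - Q(16) = 17 = R
  G(6) - G(6) = 0 = A
  P(15) - R(17) = 24 = Y
Plaintext: SECUREARRAY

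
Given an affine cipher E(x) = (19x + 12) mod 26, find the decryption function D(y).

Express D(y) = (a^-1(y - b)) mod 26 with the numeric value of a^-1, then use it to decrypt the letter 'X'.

Step 1: Find a^-1, the modular inverse of 19 mod 26.
Step 2: We need 19 * a^-1 = 1 (mod 26).
Step 3: 19 * 11 = 209 = 8 * 26 + 1, so a^-1 = 11.
Step 4: D(y) = 11(y - 12) mod 26.
Step 5: Apply to 'X' (y = 23): D(23) = 11 * (23 - 12) mod 26 = 11 * 11 mod 26 = 17 -> 'R'.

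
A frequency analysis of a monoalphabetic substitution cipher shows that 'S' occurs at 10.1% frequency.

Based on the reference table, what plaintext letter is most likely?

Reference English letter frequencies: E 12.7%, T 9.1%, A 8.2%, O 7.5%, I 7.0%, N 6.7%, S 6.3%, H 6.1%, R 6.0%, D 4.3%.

Step 1: The observed frequency is 10.1%.
Step 2: Compare with English frequencies:
  E: 12.7% (difference: 2.6%)
  T: 9.1% (difference: 1.0%) <-- closest
  A: 8.2% (difference: 1.9%)
  O: 7.5% (difference: 2.6%)
  I: 7.0% (difference: 3.1%)
  N: 6.7% (difference: 3.4%)
  S: 6.3% (difference: 3.8%)
  H: 6.1% (difference: 4.0%)
  R: 6.0% (difference: 4.1%)
  D: 4.3% (difference: 5.8%)
Step 3: 'S' most likely represents 'T' (frequency 9.1%).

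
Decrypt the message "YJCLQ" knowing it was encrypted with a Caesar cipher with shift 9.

Step 1: Reverse the shift by subtracting 9 from each letter position.
  Y (position 24) -> position (24-9) mod 26 = 15 -> P
  J (position 9) -> position (9-9) mod 26 = 0 -> A
  C (position 2) -> position (2-9) mod 26 = 19 -> T
  L (position 11) -> position (11-9) mod 26 = 2 -> C
  Q (position 16) -> position (16-9) mod 26 = 7 -> H
Decrypted message: PATCH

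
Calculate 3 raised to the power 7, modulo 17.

Step 1: Compute 3^7 mod 17 step by step, reducing modulo 17 at each step.
  3^1 mod 17 = 3
  3^2 mod 17 = (3 * 3) mod 17 = 9
  3^3 mod 17 = (9 * 3) mod 17 = 10
  3^4 mod 17 = (10 * 3) mod 17 = 13
  3^5 mod 17 = (13 * 3) mod 17 = 5
  3^6 mod 17 = (5 * 3) mod 17 = 15
  3^7 mod 17 = (15 * 3) mod 17 = 11
Step 2: Result = 11.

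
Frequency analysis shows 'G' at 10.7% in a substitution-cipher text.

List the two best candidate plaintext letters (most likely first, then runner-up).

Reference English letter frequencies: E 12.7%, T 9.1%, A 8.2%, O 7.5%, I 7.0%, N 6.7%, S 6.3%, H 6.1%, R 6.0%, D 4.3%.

Step 1: Observed frequency of 'G' is 10.7%.
Step 2: Compute distances to each reference frequency and sort:
  T (9.1%): difference = 1.6% <-- BEST
  E (12.7%): difference = 2.0% <-- RUNNER-UP
  A (8.2%): difference = 2.5%
  O (7.5%): difference = 3.2%
  I (7.0%): difference = 3.7%
Step 3: Most likely is 'T' (9.1%, diff 1.6%); second most likely is 'E' (12.7%, diff 2.0%).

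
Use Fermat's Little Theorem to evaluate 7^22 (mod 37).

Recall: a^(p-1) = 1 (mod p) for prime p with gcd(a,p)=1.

Step 1: Since 37 is prime, by Fermat's Little Theorem: 7^36 = 1 (mod 37).
Step 2: Reduce exponent: 22 mod 36 = 22.
Step 3: So 7^22 = 7^22 (mod 37).
Step 4: 7^22 mod 37 = 33.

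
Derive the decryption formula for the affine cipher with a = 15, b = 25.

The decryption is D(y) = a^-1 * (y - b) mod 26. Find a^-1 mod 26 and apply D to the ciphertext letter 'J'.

Step 1: Find a^-1, the modular inverse of 15 mod 26.
Step 2: We need 15 * a^-1 = 1 (mod 26).
Step 3: 15 * 7 = 105 = 4 * 26 + 1, so a^-1 = 7.
Step 4: D(y) = 7(y - 25) mod 26.
Step 5: Apply to 'J' (y = 9): D(9) = 7 * (9 - 25) mod 26 = 7 * -16 mod 26 = 18 -> 'S'.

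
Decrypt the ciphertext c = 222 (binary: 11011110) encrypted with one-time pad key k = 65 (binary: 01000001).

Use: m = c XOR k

Step 1: XOR ciphertext with key:
  Ciphertext: 11011110
  Key:        01000001
  XOR:        10011111
Step 2: Plaintext = 10011111 = 159 in decimal.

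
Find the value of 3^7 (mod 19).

Step 1: Compute 3^7 mod 19 step by step, reducing modulo 19 at each step.
  3^1 mod 19 = 3
  3^2 mod 19 = (3 * 3) mod 19 = 9
  3^3 mod 19 = (9 * 3) mod 19 = 8
  3^4 mod 19 = (8 * 3) mod 19 = 5
  3^5 mod 19 = (5 * 3) mod 19 = 15
  3^6 mod 19 = (15 * 3) mod 19 = 7
  3^7 mod 19 = (7 * 3) mod 19 = 2
Step 2: Result = 2.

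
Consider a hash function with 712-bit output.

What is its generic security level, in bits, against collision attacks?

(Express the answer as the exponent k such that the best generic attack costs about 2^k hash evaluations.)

Step 1: The hash has a 712-bit output.
Step 2: Collision resistance means it should be infeasible to find any x != y with h(x) = h(y).
By the birthday bound, a generic collision search succeeds after about sqrt(2^712) = 2^(712/2) = 2^356 evaluations.
Step 3: Security level = 356 bits.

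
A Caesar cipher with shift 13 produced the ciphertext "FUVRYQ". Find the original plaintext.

Step 1: Reverse the shift by subtracting 13 from each letter position.
  F (position 5) -> position (5-13) mod 26 = 18 -> S
  U (position 20) -> position (20-13) mod 26 = 7 -> H
  V (position 21) -> position (21-13) mod 26 = 8 -> I
  R (position 17) -> position (17-13) mod 26 = 4 -> E
  Y (position 24) -> position (24-13) mod 26 = 11 -> L
  Q (position 16) -> position (16-13) mod 26 = 3 -> D
Decrypted message: SHIELD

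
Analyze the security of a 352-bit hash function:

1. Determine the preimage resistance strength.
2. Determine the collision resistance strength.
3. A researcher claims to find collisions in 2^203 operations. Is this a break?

Step 1: Preimage resistance requires brute-force of 2^352 operations.
Step 2: Collision resistance (birthday bound) = 2^(352/2) = 2^176.
Step 3: The claimed attack costs 2^203 operations.
Step 4: Since 2^203 >= 2^176, the claimed attack is no faster than the generic birthday attack, so this does not break collision resistance.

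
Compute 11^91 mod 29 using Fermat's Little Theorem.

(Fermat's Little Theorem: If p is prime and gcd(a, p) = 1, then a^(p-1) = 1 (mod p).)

Step 1: Since 29 is prime, by Fermat's Little Theorem: 11^28 = 1 (mod 29).
Step 2: Reduce exponent: 91 mod 28 = 7.
Step 3: So 11^91 = 11^7 (mod 29).
Step 4: 11^7 mod 29 = 12.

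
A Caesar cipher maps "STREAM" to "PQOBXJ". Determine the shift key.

Step 1: Compare first letters: S (position 18) -> P (position 15).
Step 2: Shift = (15 - 18) mod 26 = 23.
The shift value is 23.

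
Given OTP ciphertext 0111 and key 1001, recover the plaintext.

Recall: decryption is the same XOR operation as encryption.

Step 1: XOR ciphertext with key:
  Ciphertext: 0111
  Key:        1001
  XOR:        1110
Step 2: Plaintext = 1110 = 14 in decimal.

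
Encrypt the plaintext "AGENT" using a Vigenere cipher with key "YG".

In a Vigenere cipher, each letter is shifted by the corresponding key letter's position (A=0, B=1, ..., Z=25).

Step 1: Repeat key to match plaintext length:
  Plaintext: AGENT
  Key:       YGYGY
Step 2: Encrypt each letter:
  A(0) + Y(24) = (0+24) mod 26 = 24 = Y
  G(6) + G(6) = (6+6) mod 26 = 12 = M
  E(4) + Y(24) = (4+24) mod 26 = 2 = C
  N(13) + G(6) = (13+6) mod 26 = 19 = T
  T(19) + Y(24) = (19+24) mod 26 = 17 = R
Ciphertext: YMCTR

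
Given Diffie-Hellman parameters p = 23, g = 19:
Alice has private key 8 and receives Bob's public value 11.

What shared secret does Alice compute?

Step 1: s = B^a mod p = 11^8 mod 23.
  11^1 mod 23 = 11
  11^2 mod 23 = (11 * 11) mod 23 = 6
  11^3 mod 23 = (6 * 11) mod 23 = 20
  11^4 mod 23 = (20 * 11) mod 23 = 13
  11^5 mod 23 = (13 * 11) mod 23 = 5
  11^6 mod 23 = (5 * 11) mod 23 = 9
  11^7 mod 23 = (9 * 11) mod 23 = 7
  11^8 mod 23 = (7 * 11) mod 23 = 8
Result: shared secret = 8.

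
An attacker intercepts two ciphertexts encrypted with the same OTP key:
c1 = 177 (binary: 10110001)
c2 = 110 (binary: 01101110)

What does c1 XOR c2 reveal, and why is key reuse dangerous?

Step 1: c1 XOR c2 = (m1 XOR k) XOR (m2 XOR k).
Step 2: By XOR associativity/commutativity: = m1 XOR m2 XOR k XOR k = m1 XOR m2.
Step 3: 10110001 XOR 01101110 = 11011111 = 223.
Step 4: The key cancels out! An attacker learns m1 XOR m2 = 223, revealing the relationship between plaintexts.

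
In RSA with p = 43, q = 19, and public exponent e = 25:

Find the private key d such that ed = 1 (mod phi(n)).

Step 1: n = 43 * 19 = 817.
Step 2: phi(n) = 42 * 18 = 756.
Step 3: Find d such that 25 * d = 1 (mod 756).
Step 4: d = 25^(-1) mod 756 = 121.
Verification: 25 * 121 = 3025 = 4 * 756 + 1.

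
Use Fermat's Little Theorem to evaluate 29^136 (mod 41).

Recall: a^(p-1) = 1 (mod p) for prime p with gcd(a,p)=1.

Step 1: Since 41 is prime, by Fermat's Little Theorem: 29^40 = 1 (mod 41).
Step 2: Reduce exponent: 136 mod 40 = 16.
Step 3: So 29^136 = 29^16 (mod 41).
Step 4: 29^16 mod 41 = 37.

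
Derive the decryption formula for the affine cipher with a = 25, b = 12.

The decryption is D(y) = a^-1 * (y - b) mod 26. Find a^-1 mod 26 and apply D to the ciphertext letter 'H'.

Step 1: Find a^-1, the modular inverse of 25 mod 26.
Step 2: We need 25 * a^-1 = 1 (mod 26).
Step 3: 25 * 25 = 625 = 24 * 26 + 1, so a^-1 = 25.
Step 4: D(y) = 25(y - 12) mod 26.
Step 5: Apply to 'H' (y = 7): D(7) = 25 * (7 - 12) mod 26 = 25 * -5 mod 26 = 5 -> 'F'.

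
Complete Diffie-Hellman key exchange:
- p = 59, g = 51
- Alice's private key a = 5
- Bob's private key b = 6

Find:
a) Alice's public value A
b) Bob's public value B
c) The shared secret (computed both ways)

Step 1: A = g^a mod p = 51^5 mod 59 = 36.
Step 2: B = g^b mod p = 51^6 mod 59 = 7.
Step 3: Alice computes s = B^a mod p = 7^5 mod 59 = 51.
Step 4: Bob computes s = A^b mod p = 36^6 mod 59 = 51.
Both sides agree: shared secret = 51.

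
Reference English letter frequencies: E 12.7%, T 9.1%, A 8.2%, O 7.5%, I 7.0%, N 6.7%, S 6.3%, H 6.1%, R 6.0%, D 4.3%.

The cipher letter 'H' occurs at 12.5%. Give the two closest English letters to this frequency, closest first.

Step 1: Observed frequency of 'H' is 12.5%.
Step 2: Compute distances to each reference frequency and sort:
  E (12.7%): difference = 0.2% <-- BEST
  T (9.1%): difference = 3.4% <-- RUNNER-UP
  A (8.2%): difference = 4.3%
  O (7.5%): difference = 5.0%
  I (7.0%): difference = 5.5%
Step 3: Most likely is 'E' (12.7%, diff 0.2%); second most likely is 'T' (9.1%, diff 3.4%).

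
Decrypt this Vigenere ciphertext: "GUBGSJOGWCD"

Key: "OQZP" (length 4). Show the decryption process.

Step 1: Key 'OQZP' has length 4. Extended key: OQZPOQZPOQZ
Step 2: Decrypt each position:
  G(6) - O(14) = 18 = S
  U(20) - Q(16) = 4 = E
  B(1) - Z(25) = 2 = C
  G(6) - P(15) = 17 = R
  S(18) - O(14) = 4 = E
  J(9) - Q(16) = 19 = T
  O(14) - Z(25) = 15 = P
  G(6) - P(15) = 17 = R
  W(22) - O(14) = 8 = I
  C(2) - Q(16) = 12 = M
  D(3) - Z(25) = 4 = E
Plaintext: SECRETPRIME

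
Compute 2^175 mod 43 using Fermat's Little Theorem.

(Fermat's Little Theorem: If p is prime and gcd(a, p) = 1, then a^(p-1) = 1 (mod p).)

Step 1: Since 43 is prime, by Fermat's Little Theorem: 2^42 = 1 (mod 43).
Step 2: Reduce exponent: 175 mod 42 = 7.
Step 3: So 2^175 = 2^7 (mod 43).
Step 4: 2^7 mod 43 = 42.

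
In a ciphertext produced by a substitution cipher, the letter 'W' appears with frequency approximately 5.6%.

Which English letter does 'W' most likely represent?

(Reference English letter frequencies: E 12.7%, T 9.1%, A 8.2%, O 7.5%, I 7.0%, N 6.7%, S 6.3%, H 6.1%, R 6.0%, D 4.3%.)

Step 1: The observed frequency is 5.6%.
Step 2: Compare with English frequencies:
  E: 12.7% (difference: 7.1%)
  T: 9.1% (difference: 3.5%)
  A: 8.2% (difference: 2.6%)
  O: 7.5% (difference: 1.9%)
  I: 7.0% (difference: 1.4%)
  N: 6.7% (difference: 1.1%)
  S: 6.3% (difference: 0.7%)
  H: 6.1% (difference: 0.5%)
  R: 6.0% (difference: 0.4%) <-- closest
  D: 4.3% (difference: 1.3%)
Step 3: 'W' most likely represents 'R' (frequency 6.0%).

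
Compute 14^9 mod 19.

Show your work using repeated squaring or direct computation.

Step 1: Compute 14^9 mod 19 step by step, reducing modulo 19 at each step.
  14^1 mod 19 = 14
  14^2 mod 19 = (14 * 14) mod 19 = 6
  14^3 mod 19 = (6 * 14) mod 19 = 8
  14^4 mod 19 = (8 * 14) mod 19 = 17
  14^5 mod 19 = (17 * 14) mod 19 = 10
  14^6 mod 19 = (10 * 14) mod 19 = 7
  14^7 mod 19 = (7 * 14) mod 19 = 3
  14^8 mod 19 = (3 * 14) mod 19 = 4
  14^9 mod 19 = (4 * 14) mod 19 = 18
Step 2: Result = 18.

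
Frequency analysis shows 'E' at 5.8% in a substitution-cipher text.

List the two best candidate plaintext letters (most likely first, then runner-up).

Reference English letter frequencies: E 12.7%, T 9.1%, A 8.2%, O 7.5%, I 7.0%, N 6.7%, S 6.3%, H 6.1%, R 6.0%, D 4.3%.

Step 1: Observed frequency of 'E' is 5.8%.
Step 2: Compute distances to each reference frequency and sort:
  R (6.0%): difference = 0.2% <-- BEST
  H (6.1%): difference = 0.3% <-- RUNNER-UP
  S (6.3%): difference = 0.5%
  N (6.7%): difference = 0.9%
  I (7.0%): difference = 1.2%
Step 3: Most likely is 'R' (6.0%, diff 0.2%); second most likely is 'H' (6.1%, diff 0.3%).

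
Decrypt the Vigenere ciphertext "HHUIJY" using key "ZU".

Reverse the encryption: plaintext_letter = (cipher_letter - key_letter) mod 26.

Step 1: Extend key: ZUZUZU
Step 2: Decrypt each letter (c - k) mod 26:
  H(7) - Z(25) = (7-25) mod 26 = 8 = I
  H(7) - U(20) = (7-20) mod 26 = 13 = N
  U(20) - Z(25) = (20-25) mod 26 = 21 = V
  I(8) - U(20) = (8-20) mod 26 = 14 = O
  J(9) - Z(25) = (9-25) mod 26 = 10 = K
  Y(24) - U(20) = (24-20) mod 26 = 4 = E
Plaintext: INVOKE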